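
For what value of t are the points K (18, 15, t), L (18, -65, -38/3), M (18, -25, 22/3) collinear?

82/3

Collinearity requires KL × KM = 0; each component is linear in t.
The x-component gives (40)t + (-3280/3) = 0, so t = 82/3.
The remaining components then also vanish.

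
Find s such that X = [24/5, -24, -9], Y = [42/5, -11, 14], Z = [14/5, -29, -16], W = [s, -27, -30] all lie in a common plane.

46/5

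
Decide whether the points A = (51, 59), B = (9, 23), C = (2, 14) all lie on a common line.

AB = (-42, -36), AC = (-49, -45).
Twice the signed area of △ABC is (-42)(-45) − (-36)(-49) = 126.
The area is nonzero, so the three points are not collinear.

No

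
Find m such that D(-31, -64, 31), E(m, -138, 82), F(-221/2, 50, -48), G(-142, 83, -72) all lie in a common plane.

Normal to plane DFG: n = (-129, 1161/2, 1935/2); plane equation n·P = -6321/2.
Requiring n·E = -6321/2: (-129)m + (-774) = -6321/2.
So m = 37/2.

37/2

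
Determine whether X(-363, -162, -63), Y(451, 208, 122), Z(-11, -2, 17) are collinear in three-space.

Yes

XY = (814, 370, 185), XZ = (352, 160, 80).
XY × XZ = (0, 0, 0).
The cross product vanishes, so the three points are collinear.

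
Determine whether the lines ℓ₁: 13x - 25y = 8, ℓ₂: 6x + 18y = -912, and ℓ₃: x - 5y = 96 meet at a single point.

Yes

Intersecting ℓ₁ and ℓ₂: solving the 2×2 system gives (x, y) = (-59, -31).
Substitute into ℓ₃: (1)(-59) + (-5)(-31) = 96.
This equals 96, so (-59, -31) lies on all three lines and they are concurrent.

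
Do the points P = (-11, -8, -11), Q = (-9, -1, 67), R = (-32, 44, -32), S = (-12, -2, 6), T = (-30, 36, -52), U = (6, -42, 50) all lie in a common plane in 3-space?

No

The plane through P, Q, R has normal n = PQ × PR = (-4203, -1596, 251) and equation n·X = 56240.
Checking the remaining points: n·S = 55134, n·T = 55582, n·U = 54364.
Since n·S = 55134 ≠ 56240, S is off the plane and the points are not all coplanar.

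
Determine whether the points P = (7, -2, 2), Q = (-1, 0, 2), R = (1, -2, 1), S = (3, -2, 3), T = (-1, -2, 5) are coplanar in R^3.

The plane through P, Q, R has normal n = PQ × PR = (-2, -8, 12) and equation n·X = 26.
Checking the remaining points: n·S = 46, n·T = 78.
Since n·S = 46 ≠ 26, S is off the plane and the points are not all coplanar.

No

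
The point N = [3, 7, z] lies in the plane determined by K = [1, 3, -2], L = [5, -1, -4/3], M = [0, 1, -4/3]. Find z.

-10/3

Coplanarity requires KL · (KM × KN) = 0.
KL = (4, -4, 2/3), KM = (-1, -2, 2/3); the triple product is linear in z with coefficient -12 and constant term -40.
Setting it to zero: z = -10/3.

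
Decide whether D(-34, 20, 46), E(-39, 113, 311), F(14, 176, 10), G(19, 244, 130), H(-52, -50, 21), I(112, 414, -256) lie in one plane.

No

The plane through D, E, F has normal n = DE × DF = (-44688, 12540, -5244) and equation n·P = 1528968.
Checking the remaining points: n·G = 1528968, n·H = 1586652, n·I = 1528968.
Since n·H = 1586652 ≠ 1528968, H is off the plane and the points are not all coplanar.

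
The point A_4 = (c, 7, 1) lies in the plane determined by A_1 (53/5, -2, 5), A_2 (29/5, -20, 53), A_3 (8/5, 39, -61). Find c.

19/5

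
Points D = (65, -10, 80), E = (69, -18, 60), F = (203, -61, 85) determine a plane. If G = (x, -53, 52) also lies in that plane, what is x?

Coplanarity requires DE · (DF × DG) = 0.
DE = (4, -8, -20), DF = (138, -51, 5); the triple product is linear in x with coefficient -1060 and constant term 163240.
Setting it to zero: x = 154.

154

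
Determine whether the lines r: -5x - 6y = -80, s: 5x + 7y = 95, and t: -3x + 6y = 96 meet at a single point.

Intersecting r and s: solving the 2×2 system gives (x, y) = (-2, 15).
Substitute into t: (-3)(-2) + (6)(15) = 96.
This equals 96, so (-2, 15) lies on all three lines and they are concurrent.

Yes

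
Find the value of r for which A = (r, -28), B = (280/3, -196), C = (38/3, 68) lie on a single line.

42

The three points are collinear iff det[AB; AC] = 0.
This determinant is linear in r: (-264)r + (11088) = 0, so r = 42.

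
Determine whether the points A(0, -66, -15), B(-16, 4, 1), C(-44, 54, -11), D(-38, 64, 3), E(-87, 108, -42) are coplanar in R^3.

The plane through A, B, C has normal n = AB × AC = (-1640, -640, 1160) and equation n·P = 24840.
Checking the remaining points: n·D = 24840, n·E = 24840.
All equal 24840, so all 5 points lie in one plane.

Yes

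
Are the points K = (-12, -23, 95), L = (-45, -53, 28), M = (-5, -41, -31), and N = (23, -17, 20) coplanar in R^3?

No

A normal to the plane through K, L, M is n = KL × KM = (2574, -4627, 804).
The plane has equation n·P = 151913. For N: n·N = 153941.
153941 ≠ 151913, so N is off the plane.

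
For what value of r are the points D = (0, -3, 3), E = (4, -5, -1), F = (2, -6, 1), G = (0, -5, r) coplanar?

3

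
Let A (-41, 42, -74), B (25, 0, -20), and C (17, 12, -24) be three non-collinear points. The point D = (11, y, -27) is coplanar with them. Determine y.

21

A normal to the plane is n = AB × AC = (-480, -168, 456).
D lies in the plane iff n · AD = 0.
This gives (-168)y + (3528) = 0, so y = 21.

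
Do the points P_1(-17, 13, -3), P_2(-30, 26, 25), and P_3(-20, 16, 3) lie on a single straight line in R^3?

P_1P_2 = (-13, 13, 28), P_1P_3 = (-3, 3, 6).
P_1P_2 × P_1P_3 = (-6, -6, 0).
The cross product is nonzero, so the points do not lie on one line.

No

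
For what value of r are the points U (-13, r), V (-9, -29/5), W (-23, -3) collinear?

-5

Collinearity: (U − V) must be parallel to (W − V) = (-14, 14/5).
Cross-multiplying the components: (r − (-29/5))·(-14) = (-4)·(14/5).
Solving gives r = -5.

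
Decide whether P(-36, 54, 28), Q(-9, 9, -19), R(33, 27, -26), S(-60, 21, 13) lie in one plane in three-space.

No

The four points are coplanar iff the 3×3 determinant with rows PQ, PR, PS is zero.
Rows: (27, -45, -47), (69, -27, -54), (-24, -33, -15).
Expanding along the first row: (27)(-1377) − (-45)(-2331) + (-47)(-2925) = -4599.
Nonzero ⇒ not coplanar.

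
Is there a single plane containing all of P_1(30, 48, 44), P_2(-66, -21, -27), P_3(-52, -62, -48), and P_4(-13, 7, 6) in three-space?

Yes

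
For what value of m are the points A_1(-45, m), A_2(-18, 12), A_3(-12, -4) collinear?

Collinearity: (A_1 − A_2) must be parallel to (A_3 − A_2) = (6, -16).
Cross-multiplying the components: (m − 12)·(6) = (-27)·(-16).
Solving gives m = 84.

84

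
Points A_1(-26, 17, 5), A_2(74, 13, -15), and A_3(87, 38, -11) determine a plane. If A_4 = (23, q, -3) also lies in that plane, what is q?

22

Coplanarity requires A_1A_2 · (A_1A_3 × A_1A_4) = 0.
A_1A_2 = (100, -4, -20), A_1A_3 = (113, 21, -16); the triple product is linear in q with coefficient -660 and constant term 14520.
Setting it to zero: q = 22.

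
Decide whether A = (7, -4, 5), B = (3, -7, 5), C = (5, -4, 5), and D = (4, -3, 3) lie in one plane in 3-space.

With A as base: AB = (-4, -3, 0), AC = (-2, 0, 0), AD = (-3, 1, -2).
AC × AD = (0, -4, -2).
AB · (AC × AD) = 12.
Since 12 ≠ 0, the four points are not coplanar.

No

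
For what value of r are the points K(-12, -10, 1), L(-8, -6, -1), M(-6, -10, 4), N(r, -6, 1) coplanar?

-4

Coplanarity ⇔ det[KL; KM; KN] = 0.
Expanding, this is linear in r: (12)r + (48) = 0.
So r = -4.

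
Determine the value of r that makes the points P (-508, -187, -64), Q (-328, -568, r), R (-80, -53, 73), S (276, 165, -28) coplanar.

876

Normal to plane PRS: n = (-43400, 92000, 45600); plane equation n·X = 1924800.
Requiring n·Q = 1924800: (45600)r + (-38020800) = 1924800.
So r = 876.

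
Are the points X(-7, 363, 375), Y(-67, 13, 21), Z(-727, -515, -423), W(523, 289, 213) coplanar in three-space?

The four points are coplanar iff the 3×3 determinant with rows XY, XZ, XW is zero.
Rows: (-60, -350, -354), (-720, -878, -798), (530, -74, -162).
Expanding along the first row: (-60)(83184) − (-350)(539580) + (-354)(518620) = 270480.
Nonzero ⇒ not coplanar.

No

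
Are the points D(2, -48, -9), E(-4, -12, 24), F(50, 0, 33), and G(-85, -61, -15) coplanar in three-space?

No

With D as base: DE = (-6, 36, 33), DF = (48, 48, 42), DG = (-87, -13, -6).
DF × DG = (258, -3366, 3552).
DE · (DF × DG) = -5508.
Since -5508 ≠ 0, the four points are not coplanar.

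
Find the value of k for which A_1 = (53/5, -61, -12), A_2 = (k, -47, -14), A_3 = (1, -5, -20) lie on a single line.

Collinearity requires A_1A_2 × A_1A_3 = 0; each component is linear in k.
The y-component gives (8)k + (-328/5) = 0, so k = 41/5.
The remaining components then also vanish.

41/5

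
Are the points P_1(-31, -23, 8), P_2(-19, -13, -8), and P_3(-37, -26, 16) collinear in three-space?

No

P_1P_2 = (12, 10, -16), P_1P_3 = (-6, -3, 8).
P_1P_2 × P_1P_3 = (32, 0, 24).
The cross product is nonzero, so the points do not lie on one line.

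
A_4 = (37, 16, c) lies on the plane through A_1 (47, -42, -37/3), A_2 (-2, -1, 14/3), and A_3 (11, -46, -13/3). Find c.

-7/3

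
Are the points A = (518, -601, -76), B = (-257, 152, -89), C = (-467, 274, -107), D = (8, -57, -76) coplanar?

A normal to the plane through A, B, C is n = AB × AC = (-11968, -11220, 63580).
The plane has equation n·P = -4288284. For D: n·D = -4288284.
Equal, so D lies in the plane and all four are coplanar.

Yes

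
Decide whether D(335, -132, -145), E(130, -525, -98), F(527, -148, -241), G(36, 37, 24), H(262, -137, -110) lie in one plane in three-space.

The plane through D, E, F has normal n = DE × DF = (38480, -10656, 78736) and equation n·P = 2880672.
Checking the remaining points: n·G = 2880672, n·H = 2880672.
All equal 2880672, so all 5 points lie in one plane.

Yes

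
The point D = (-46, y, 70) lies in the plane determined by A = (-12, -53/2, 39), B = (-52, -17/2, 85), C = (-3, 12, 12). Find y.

Coplanarity requires AB · (AC × AD) = 0.
AB = (-40, 18, 46), AC = (9, 77/2, -27); the triple product is linear in y with coefficient -666 and constant term 6327.
Setting it to zero: y = 19/2.

19/2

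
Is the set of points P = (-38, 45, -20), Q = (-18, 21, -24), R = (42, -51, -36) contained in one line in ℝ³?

PQ = (20, -24, -4), PR = (80, -96, -16).
Each component of PR is 4 times the corresponding component of PQ, so PR = 4·PQ and the points are collinear.

Yes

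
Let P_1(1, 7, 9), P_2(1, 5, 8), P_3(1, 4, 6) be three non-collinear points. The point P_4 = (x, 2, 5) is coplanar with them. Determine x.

1

Coplanarity requires P_1P_2 · (P_1P_3 × P_1P_4) = 0.
P_1P_2 = (0, -2, -1), P_1P_3 = (0, -3, -3); the triple product is linear in x with coefficient 3 and constant term -3.
Setting it to zero: x = 1.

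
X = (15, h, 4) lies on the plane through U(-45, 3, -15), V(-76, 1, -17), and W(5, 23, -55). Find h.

Coplanarity requires UV · (UW × UX) = 0.
UV = (-31, -2, -2), UW = (50, 20, -40); the triple product is linear in h with coefficient -1340 and constant term 1340.
Setting it to zero: h = 1.

1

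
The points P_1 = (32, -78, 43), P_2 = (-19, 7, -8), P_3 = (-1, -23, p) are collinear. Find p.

10

Collinearity requires P_1P_2 × P_1P_3 = 0; each component is linear in p.
The x-component gives (85)p + (-850) = 0, so p = 10.
The remaining components then also vanish.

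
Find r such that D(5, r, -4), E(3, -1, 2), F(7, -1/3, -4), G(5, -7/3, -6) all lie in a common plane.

-5/3

The points are coplanar iff DE · (DF × DG) = 0.
Expanding, this is linear in r: (-20)r + (-100/3) = 0.
So r = -5/3.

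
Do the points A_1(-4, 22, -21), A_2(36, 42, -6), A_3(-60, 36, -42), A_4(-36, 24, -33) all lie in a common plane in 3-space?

Yes

The four points are coplanar iff the 3×3 determinant with rows A_1A_2, A_1A_3, A_1A_4 is zero.
Rows: (40, 20, 15), (-56, 14, -21), (-32, 2, -12).
Expanding along the first row: (40)(-126) − (20)(0) + (15)(336) = 0.
Zero determinant ⇒ coplanar.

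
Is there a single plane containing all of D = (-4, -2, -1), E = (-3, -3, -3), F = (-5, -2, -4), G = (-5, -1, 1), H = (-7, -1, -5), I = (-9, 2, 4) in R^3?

Yes

The plane through D, E, F has normal n = DE × DF = (3, 5, -1) and equation n·P = -21.
Checking the remaining points: n·G = -21, n·H = -21, n·I = -21.
All equal -21, so all 6 points lie in one plane.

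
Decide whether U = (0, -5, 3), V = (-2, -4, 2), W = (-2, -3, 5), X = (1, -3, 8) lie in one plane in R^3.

No

A normal to the plane through U, V, W is n = UV × UW = (4, 6, -2).
The plane has equation n·P = -36. For X: n·X = -30.
-30 ≠ -36, so X is off the plane.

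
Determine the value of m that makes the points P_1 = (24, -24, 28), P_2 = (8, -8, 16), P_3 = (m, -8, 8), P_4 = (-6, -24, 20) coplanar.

Coplanarity ⇔ det[P_1P_2; P_1P_3; P_1P_4] = 0.
Expanding, this is linear in m: (128)m + (2816) = 0.
So m = -22.

-22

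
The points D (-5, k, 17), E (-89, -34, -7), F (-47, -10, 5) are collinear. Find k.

Direction EF = (42, 24, 12). From the x-coordinate of D, the parameter along the line is τ = (-5 − (-89))/42 = 2.
Then k = (-34) + 2·(24) = 14.

14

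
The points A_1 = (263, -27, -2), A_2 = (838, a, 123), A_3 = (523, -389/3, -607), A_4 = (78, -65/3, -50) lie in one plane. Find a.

-47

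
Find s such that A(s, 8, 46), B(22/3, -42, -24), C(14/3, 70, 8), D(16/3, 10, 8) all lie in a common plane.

The points are coplanar iff AB · (AC × AD) = 0.
Expanding, this is linear in s: (-1920)s + (7040) = 0.
So s = 11/3.

11/3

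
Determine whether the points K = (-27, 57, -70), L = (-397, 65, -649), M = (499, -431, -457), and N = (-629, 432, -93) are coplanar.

Yes

A normal to the plane through K, L, M is n = KL × KM = (-285648, -447744, 176352).
The plane has equation n·P = -30153552. For N: n·N = -30153552.
Equal, so N lies in the plane and all four are coplanar.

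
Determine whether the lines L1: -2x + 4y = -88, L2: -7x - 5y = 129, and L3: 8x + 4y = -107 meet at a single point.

No

Intersecting L1 and L2: solving the 2×2 system gives (x, y) = (-2, -23).
Substitute into L3: (8)(-2) + (4)(-23) = -108.
But L3 requires -107 ≠ -108, so the three lines have no common point.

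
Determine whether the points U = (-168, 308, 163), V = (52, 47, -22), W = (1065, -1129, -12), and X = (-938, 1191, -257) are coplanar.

The four points are coplanar iff the 3×3 determinant with rows UV, UW, UX is zero.
Rows: (220, -261, -185), (1233, -1437, -175), (-770, 883, -420).
Expanding along the first row: (220)(758065) − (-261)(-652610) + (-185)(-17751) = -272975.
Nonzero ⇒ not coplanar.

No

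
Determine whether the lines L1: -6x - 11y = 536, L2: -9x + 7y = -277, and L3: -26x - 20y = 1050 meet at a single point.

Intersecting L1 and L2: solving the 2×2 system gives (x, y) = (-5, -46).
Substitute into L3: (-26)(-5) + (-20)(-46) = 1050.
This equals 1050, so (-5, -46) lies on all three lines and they are concurrent.

Yes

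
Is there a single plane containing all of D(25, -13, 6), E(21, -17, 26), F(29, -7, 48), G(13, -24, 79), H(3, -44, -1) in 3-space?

No

The plane through D, E, F has normal n = DE × DF = (-288, 248, -8) and equation n·P = -10472.
Checking the remaining points: n·G = -10328, n·H = -11768.
Since n·G = -10328 ≠ -10472, G is off the plane and the points are not all coplanar.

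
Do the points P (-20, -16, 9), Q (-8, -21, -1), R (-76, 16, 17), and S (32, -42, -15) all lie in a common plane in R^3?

With P as base: PQ = (12, -5, -10), PR = (-56, 32, 8), PS = (52, -26, -24).
PR × PS = (-560, -928, -208).
PQ · (PR × PS) = 0.
The scalar triple product vanishes, so the four points are coplanar.

Yes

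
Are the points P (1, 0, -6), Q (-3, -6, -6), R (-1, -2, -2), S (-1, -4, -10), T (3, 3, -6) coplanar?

Yes

The plane through P, Q, R has normal n = PQ × PR = (-24, 16, -4) and equation n·X = 0.
Checking the remaining points: n·S = 0, n·T = 0.
All equal 0, so all 5 points lie in one plane.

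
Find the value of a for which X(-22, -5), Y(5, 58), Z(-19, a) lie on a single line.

2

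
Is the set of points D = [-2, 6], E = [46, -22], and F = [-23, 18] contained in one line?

No

DE = (48, -28), DF = (-21, 12).
det[DE; DF] = (48)(12) − (-28)(-21) = -12.
The determinant is nonzero, so they are not collinear.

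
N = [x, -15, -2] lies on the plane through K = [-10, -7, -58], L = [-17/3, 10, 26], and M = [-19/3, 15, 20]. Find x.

-6

Coplanarity requires KL · (KM × KN) = 0.
KL = (13/3, 17, 84), KM = (11/3, 22, 78); the triple product is linear in x with coefficient -522 and constant term -3132.
Setting it to zero: x = -6.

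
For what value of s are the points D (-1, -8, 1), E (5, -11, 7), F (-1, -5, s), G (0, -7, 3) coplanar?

Coplanarity ⇔ det[DE; DF; DG] = 0.
Expanding, this is linear in s: (-9)s + (27) = 0.
So s = 3.

3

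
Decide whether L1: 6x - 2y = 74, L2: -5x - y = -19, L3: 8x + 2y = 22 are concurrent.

Intersecting L1 and L2: solving the 2×2 system gives (x, y) = (7, -16).
Substitute into L3: (8)(7) + (2)(-16) = 24.
But L3 requires 22 ≠ 24, so the three lines have no common point.

No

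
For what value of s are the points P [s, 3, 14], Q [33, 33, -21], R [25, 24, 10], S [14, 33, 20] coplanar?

38

Coplanarity ⇔ det[PQ; PR; PS] = 0.
Expanding, this is linear in s: (369)s + (-14022) = 0.
So s = 38.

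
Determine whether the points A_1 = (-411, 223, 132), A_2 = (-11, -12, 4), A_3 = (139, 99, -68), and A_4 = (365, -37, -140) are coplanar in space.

A normal to the plane through A_1, A_2, A_3 is n = A_1A_2 × A_1A_3 = (31128, 9600, 79650).
The plane has equation n·P = -139008. For A_4: n·A_4 = -144480.
-144480 ≠ -139008, so A_4 is off the plane.

No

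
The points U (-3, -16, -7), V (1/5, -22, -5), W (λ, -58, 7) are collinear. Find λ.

Collinearity requires UV × UW = 0; each component is linear in λ.
The y-component gives (2)λ + (-194/5) = 0, so λ = 97/5.
The remaining components then also vanish.

97/5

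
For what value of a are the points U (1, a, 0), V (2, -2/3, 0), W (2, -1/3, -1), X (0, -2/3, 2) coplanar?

-1/3

The points are coplanar iff UV · (UW × UX) = 0.
Expanding, this is linear in a: (-2)a + (-2/3) = 0.
So a = -1/3.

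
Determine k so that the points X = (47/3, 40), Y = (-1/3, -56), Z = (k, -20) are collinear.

17/3

Collinearity: (Z − X) must be parallel to (Y − X) = (-16, -96).
Cross-multiplying the components: (k − 47/3)·(-96) = (-60)·(-16).
Solving gives k = 17/3.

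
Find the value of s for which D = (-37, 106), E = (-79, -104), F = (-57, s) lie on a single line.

6

The three points are collinear iff det[DE; DF] = 0.
This determinant is linear in s: (-42)s + (252) = 0, so s = 6.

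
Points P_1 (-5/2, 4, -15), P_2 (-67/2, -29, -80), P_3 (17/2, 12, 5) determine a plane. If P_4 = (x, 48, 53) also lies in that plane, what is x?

47/2

Coplanarity requires P_1P_2 · (P_1P_3 × P_1P_4) = 0.
P_1P_2 = (-31, -33, -65), P_1P_3 = (11, 8, 20); the triple product is linear in x with coefficient -140 and constant term 3290.
Setting it to zero: x = 47/2.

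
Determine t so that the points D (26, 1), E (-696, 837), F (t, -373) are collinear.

349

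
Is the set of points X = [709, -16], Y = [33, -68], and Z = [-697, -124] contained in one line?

XY = (-676, -52), XZ = (-1406, -108).
If collinear, XZ would be a scalar multiple of XY. But (-676)·(-108) ≠ (-52)·(-1406) (difference -104), so they are not parallel; the points are not collinear.

No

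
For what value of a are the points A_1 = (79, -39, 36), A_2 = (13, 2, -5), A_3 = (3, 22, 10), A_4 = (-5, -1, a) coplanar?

-38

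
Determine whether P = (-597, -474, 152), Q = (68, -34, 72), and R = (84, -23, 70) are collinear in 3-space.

No

PQ = (665, 440, -80), PR = (681, 451, -82).
Comparing components 3 and 1: (-80)(681) − (665)(-82) = 50 ≠ 0, so PQ and PR are not parallel and the points are not collinear.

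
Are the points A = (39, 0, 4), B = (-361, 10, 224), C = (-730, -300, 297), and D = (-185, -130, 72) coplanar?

The four points are coplanar iff the 3×3 determinant with rows AB, AC, AD is zero.
Rows: (-400, 10, 220), (-769, -300, 293), (-224, -130, 68).
Expanding along the first row: (-400)(17690) − (10)(13340) + (220)(32770) = 0.
Zero determinant ⇒ coplanar.

Yes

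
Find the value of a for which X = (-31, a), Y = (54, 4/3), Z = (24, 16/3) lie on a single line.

38/3

Collinearity: (X − Y) must be parallel to (Z − Y) = (-30, 4).
Cross-multiplying the components: (a − 4/3)·(-30) = (-85)·(4).
Solving gives a = 38/3.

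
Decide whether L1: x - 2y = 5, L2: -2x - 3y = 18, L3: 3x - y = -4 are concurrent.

Lines aᵢx + bᵢy = cᵢ with pairwise distinct directions are concurrent exactly when det[aᵢ bᵢ cᵢ] = 0.
Here the determinant is -7.
Nonzero, so no common point exists.

No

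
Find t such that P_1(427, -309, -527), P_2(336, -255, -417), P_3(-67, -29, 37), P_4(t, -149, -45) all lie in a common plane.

700

The points are coplanar iff P_1P_2 · (P_1P_3 × P_1P_4) = 0.
Expanding, this is linear in t: (-344)t + (240800) = 0.
So t = 700.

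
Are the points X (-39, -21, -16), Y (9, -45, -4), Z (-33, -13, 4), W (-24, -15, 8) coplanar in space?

A normal to the plane through X, Y, Z is n = XY × XZ = (-576, -888, 528).
The plane has equation n·P = 32664. For W: n·W = 31368.
31368 ≠ 32664, so W is off the plane.

No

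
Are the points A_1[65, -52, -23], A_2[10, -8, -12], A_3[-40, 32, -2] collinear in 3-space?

Yes

A_1A_2 = (-55, 44, 11), A_1A_3 = (-105, 84, 21).
Each component of A_1A_3 is 21/11 times the corresponding component of A_1A_2, so A_1A_3 = 21/11·A_1A_2 and the points are collinear.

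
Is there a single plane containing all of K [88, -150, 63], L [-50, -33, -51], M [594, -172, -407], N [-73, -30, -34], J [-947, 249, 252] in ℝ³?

Yes

The plane through K, L, M has normal n = KL × KM = (-57498, -122544, -56166) and equation n·P = 9783318.
Checking the remaining points: n·N = 9783318, n·J = 9783318.
All equal 9783318, so all 5 points lie in one plane.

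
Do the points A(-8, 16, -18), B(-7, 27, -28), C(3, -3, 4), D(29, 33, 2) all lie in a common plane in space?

No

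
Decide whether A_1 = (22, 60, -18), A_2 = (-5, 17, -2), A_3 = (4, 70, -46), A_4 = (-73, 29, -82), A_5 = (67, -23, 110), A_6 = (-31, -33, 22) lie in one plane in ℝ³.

The plane through A_1, A_2, A_3 has normal n = A_1A_2 × A_1A_3 = (1044, -1044, -1044) and equation n·P = -20880.
Checking the remaining points: n·A_4 = -20880, n·A_5 = -20880, n·A_6 = -20880.
All equal -20880, so all 6 points lie in one plane.

Yes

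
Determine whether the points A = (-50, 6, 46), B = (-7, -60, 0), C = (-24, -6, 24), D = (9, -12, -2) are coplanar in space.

Yes

A normal to the plane through A, B, C is n = AB × AC = (900, -250, 1200).
The plane has equation n·P = 8700. For D: n·D = 8700.
Equal, so D lies in the plane and all four are coplanar.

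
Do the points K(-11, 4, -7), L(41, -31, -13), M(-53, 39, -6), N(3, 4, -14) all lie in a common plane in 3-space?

With K as base: KL = (52, -35, -6), KM = (-42, 35, 1), KN = (14, 0, -7).
KM × KN = (-245, -280, -490).
KL · (KM × KN) = 0.
The scalar triple product vanishes, so the four points are coplanar.

Yes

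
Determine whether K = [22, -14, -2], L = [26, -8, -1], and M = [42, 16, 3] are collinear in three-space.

Yes

KL = (4, 6, 1), KM = (20, 30, 5).
KL × KM = (0, 0, 0).
The cross product vanishes, so the three points are collinear.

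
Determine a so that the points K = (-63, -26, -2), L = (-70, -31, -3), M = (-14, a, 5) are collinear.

9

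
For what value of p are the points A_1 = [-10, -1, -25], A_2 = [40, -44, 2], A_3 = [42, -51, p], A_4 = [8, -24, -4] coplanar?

11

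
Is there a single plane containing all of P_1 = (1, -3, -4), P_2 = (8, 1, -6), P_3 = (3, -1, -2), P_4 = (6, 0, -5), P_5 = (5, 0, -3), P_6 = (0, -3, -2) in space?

Yes

The plane through P_1, P_2, P_3 has normal n = P_1P_2 × P_1P_3 = (12, -18, 6) and equation n·P = 42.
Checking the remaining points: n·P_4 = 42, n·P_5 = 42, n·P_6 = 42.
All equal 42, so all 6 points lie in one plane.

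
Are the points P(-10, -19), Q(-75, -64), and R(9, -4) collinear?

No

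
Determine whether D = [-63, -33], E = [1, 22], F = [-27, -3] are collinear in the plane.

No

DE = (64, 55), DF = (36, 30).
If collinear, DF would be a scalar multiple of DE. But (64)·(30) ≠ (55)·(36) (difference -60), so they are not parallel; the points are not collinear.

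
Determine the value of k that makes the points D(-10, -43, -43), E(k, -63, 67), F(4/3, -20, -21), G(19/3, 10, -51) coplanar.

5/3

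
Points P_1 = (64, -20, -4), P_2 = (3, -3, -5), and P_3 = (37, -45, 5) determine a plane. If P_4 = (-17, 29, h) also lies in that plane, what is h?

-13

A normal to the plane is n = P_1P_2 × P_1P_3 = (128, 576, 1984).
P_4 lies in the plane iff n · P_1P_4 = 0.
This gives (1984)h + (25792) = 0, so h = -13.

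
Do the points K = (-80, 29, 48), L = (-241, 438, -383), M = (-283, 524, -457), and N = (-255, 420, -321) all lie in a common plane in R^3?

A normal to the plane through K, L, M is n = KL × KM = (6800, 6188, 3332).
The plane has equation n·P = -204612. For N: n·N = -204612.
Equal, so N lies in the plane and all four are coplanar.

Yes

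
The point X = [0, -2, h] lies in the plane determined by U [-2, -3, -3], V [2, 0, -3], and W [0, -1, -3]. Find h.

The plane through U, V, W has equation 2z = -6.
Substituting X: (2)h + (0) = -6, so h = -3.

-3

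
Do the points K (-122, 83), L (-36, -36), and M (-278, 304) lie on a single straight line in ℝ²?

No

KL = (86, -119), KM = (-156, 221).
Twice the signed area of △KLM is (86)(221) − (-119)(-156) = 442.
The area is nonzero, so the three points are not collinear.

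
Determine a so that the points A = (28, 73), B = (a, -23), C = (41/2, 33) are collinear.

10

The three points are collinear iff det[AB; AC] = 0.
This determinant is linear in a: (-40)a + (400) = 0, so a = 10.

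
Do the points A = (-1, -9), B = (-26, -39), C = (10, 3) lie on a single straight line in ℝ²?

AB = (-25, -30), AC = (11, 12).
det[AB; AC] = (-25)(12) − (-30)(11) = 30.
The determinant is nonzero, so they are not collinear.

No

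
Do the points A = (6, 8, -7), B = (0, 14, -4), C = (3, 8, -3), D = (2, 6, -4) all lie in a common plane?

With A as base: AB = (-6, 6, 3), AC = (-3, 0, 4), AD = (-4, -2, 3).
AC × AD = (8, -7, 6).
AB · (AC × AD) = -72.
Since -72 ≠ 0, the four points are not coplanar.

No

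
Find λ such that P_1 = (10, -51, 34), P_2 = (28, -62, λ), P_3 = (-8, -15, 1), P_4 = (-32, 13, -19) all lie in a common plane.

37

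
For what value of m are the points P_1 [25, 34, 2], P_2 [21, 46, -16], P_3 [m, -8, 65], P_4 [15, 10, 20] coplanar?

39

Coplanarity ⇔ det[P_1P_2; P_1P_3; P_1P_4] = 0.
Expanding, this is linear in m: (216)m + (-8424) = 0.
So m = 39.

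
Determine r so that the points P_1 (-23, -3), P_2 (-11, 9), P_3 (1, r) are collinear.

21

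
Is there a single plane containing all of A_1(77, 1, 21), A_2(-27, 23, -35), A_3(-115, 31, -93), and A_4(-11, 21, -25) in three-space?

Yes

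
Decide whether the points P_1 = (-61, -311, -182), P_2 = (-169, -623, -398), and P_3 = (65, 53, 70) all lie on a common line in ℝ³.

Yes

P_1P_2 = (-108, -312, -216), P_1P_3 = (126, 364, 252).
P_1P_2 × P_1P_3 = (0, 0, 0).
The cross product vanishes, so the three points are collinear.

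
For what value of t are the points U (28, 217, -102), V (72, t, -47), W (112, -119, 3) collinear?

41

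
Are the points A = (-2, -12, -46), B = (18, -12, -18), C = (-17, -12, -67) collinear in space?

AB = (20, 0, 28), AC = (-15, 0, -21).
AB × AC = (0, 0, 0).
The cross product vanishes, so the three points are collinear.

Yes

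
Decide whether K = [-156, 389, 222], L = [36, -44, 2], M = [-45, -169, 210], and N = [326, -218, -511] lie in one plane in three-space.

No

With K as base: KL = (192, -433, -220), KM = (111, -558, -12), KN = (482, -607, -733).
KM × KN = (401730, 75579, 201579).
KL · (KM × KN) = 59073.
Since 59073 ≠ 0, the four points are not coplanar.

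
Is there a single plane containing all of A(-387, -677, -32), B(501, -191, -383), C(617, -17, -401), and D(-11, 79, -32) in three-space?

No

With A as base: AB = (888, 486, -351), AC = (1004, 660, -369), AD = (376, 756, 0).
AC × AD = (278964, -138744, 510864).
AB · (AC × AD) = 977184.
Since 977184 ≠ 0, the four points are not coplanar.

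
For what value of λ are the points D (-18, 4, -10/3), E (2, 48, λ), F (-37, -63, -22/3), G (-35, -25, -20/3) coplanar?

2/3

Normal to plane DFG: n = (322/3, 14/3, -588); plane equation n·P = 140/3.
Requiring n·E = 140/3: (-588)λ + (1316/3) = 140/3.
So λ = 2/3.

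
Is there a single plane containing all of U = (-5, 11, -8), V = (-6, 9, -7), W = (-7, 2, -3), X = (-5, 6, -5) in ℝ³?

Yes

With U as base: UV = (-1, -2, 1), UW = (-2, -9, 5), UX = (0, -5, 3).
UW × UX = (-2, 6, 10).
UV · (UW × UX) = 0.
The scalar triple product vanishes, so the four points are coplanar.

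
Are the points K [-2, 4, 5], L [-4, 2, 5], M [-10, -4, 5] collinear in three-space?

KL = (-2, -2, 0), KM = (-8, -8, 0).
KL × KM = (0, 0, 0).
The cross product vanishes, so the three points are collinear.

Yes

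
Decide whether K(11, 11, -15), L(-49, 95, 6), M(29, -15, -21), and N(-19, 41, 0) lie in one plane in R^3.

With K as base: KL = (-60, 84, 21), KM = (18, -26, -6), KN = (-30, 30, 15).
KM × KN = (-210, -90, -240).
KL · (KM × KN) = 0.
The scalar triple product vanishes, so the four points are coplanar.

Yes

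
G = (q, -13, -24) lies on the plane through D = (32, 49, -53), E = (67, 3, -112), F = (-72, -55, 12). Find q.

Coplanarity requires DE · (DF × DG) = 0.
DE = (35, -46, -59), DF = (-104, -104, 65); the triple product is linear in q with coefficient -9126 and constant term -191646.
Setting it to zero: q = -21.

-21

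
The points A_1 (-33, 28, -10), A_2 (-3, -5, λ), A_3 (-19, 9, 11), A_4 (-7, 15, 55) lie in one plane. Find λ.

44

Coplanarity ⇔ det[A_1A_2; A_1A_3; A_1A_4] = 0.
Expanding, this is linear in λ: (312)λ + (-13728) = 0.
So λ = 44.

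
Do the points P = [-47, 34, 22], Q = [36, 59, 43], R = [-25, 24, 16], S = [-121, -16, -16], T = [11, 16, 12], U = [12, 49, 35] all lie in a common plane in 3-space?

The plane through P, Q, R has normal n = PQ × PR = (60, 960, -1380) and equation n·X = -540.
Checking the remaining points: n·S = -540, n·T = -540, n·U = -540.
All equal -540, so all 6 points lie in one plane.

Yes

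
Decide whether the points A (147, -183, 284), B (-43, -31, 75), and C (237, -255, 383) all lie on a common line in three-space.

Yes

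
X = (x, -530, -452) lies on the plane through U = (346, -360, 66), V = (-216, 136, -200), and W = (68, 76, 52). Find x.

-60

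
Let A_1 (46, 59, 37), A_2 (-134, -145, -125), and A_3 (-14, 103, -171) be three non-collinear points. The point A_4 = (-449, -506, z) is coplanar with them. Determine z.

A normal to the plane is n = A_1A_2 × A_1A_3 = (49560, -27720, -20160).
A_4 lies in the plane iff n · A_1A_4 = 0.
This gives (-20160)z + (-8124480) = 0, so z = -403.

-403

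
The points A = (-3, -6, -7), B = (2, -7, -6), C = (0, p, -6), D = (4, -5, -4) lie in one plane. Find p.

-6

The points are coplanar iff AB · (AC × AD) = 0.
Expanding, this is linear in p: (8)p + (48) = 0.
So p = -6.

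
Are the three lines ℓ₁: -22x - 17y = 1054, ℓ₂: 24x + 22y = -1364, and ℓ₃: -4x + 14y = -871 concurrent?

The three lines meet at one point iff the augmented coefficient matrix [aᵢ bᵢ cᵢ] has rank < 3, i.e. its determinant vanishes.
Here the determinant is 228.
Nonzero, so no common point exists.

No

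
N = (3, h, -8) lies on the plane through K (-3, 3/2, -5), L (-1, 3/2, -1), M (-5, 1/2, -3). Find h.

Coplanarity requires KL · (KM × KN) = 0.
KL = (2, 0, 4), KM = (-2, -1, 2); the triple product is linear in h with coefficient -12 and constant term 48.
Setting it to zero: h = 4.

4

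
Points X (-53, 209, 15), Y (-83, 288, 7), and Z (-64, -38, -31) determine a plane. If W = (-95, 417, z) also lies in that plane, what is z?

Coplanarity requires XY · (XZ × XW) = 0.
XY = (-30, 79, -8), XZ = (-11, -247, -46); the triple product is linear in z with coefficient 8279 and constant term -157301.
Setting it to zero: z = 19.

19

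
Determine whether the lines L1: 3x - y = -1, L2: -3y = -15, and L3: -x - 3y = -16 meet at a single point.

Intersecting L1 and L2: solving the 2×2 system gives (x, y) = (4/3, 5).
Substitute into L3: (-1)(4/3) + (-3)(5) = -49/3.
But L3 requires -16 ≠ -49/3, so the three lines have no common point.

No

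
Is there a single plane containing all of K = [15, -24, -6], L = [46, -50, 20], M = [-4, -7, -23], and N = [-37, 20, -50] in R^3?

With K as base: KL = (31, -26, 26), KM = (-19, 17, -17), KN = (-52, 44, -44).
KM × KN = (0, 48, 48).
KL · (KM × KN) = 0.
The scalar triple product vanishes, so the four points are coplanar.

Yes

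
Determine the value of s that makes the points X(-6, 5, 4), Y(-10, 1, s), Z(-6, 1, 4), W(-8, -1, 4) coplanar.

Coplanarity ⇔ det[XY; XZ; XW] = 0.
Expanding, this is linear in s: (-8)s + (32) = 0.
So s = 4.

4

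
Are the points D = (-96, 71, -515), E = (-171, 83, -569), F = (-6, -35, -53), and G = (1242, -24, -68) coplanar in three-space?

Yes

The four points are coplanar iff the 3×3 determinant with rows DE, DF, DG is zero.
Rows: (-75, 12, -54), (90, -106, 462), (1338, -95, 447).
Expanding along the first row: (-75)(-3492) − (12)(-577926) + (-54)(133278) = 0.
Zero determinant ⇒ coplanar.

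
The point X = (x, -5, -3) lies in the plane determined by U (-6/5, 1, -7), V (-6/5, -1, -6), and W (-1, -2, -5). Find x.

-4/5

The plane through U, V, W has equation −1x + (1/5)y + (2/5)z = -7/5.
Substituting X: (-1)x + (-11/5) = -7/5, so x = -4/5.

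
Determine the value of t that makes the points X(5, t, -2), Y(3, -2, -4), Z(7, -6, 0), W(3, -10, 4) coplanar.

Coplanarity ⇔ det[XY; XZ; XW] = 0.
Expanding, this is linear in t: (32)t + (128) = 0.
So t = -4.

-4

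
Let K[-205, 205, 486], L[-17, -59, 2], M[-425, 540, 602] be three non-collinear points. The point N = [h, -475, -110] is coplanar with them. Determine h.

255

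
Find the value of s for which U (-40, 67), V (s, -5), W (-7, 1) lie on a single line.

-4

The three points are collinear iff det[UV; UW] = 0.
This determinant is linear in s: (-66)s + (-264) = 0, so s = -4.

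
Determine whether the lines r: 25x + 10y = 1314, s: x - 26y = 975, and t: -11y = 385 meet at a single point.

No

Intersecting r and s: solving the 2×2 system gives (x, y) = (7319/110, -7687/220).
Substitute into t: (0)(7319/110) + (-11)(-7687/220) = 7687/20.
But t requires 385 ≠ 7687/20, so the three lines have no common point.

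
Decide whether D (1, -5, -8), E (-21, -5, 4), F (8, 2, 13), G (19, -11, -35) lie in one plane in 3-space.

No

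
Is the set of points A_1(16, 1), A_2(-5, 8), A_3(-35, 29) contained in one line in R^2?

A_1A_2 = (-21, 7), A_1A_3 = (-51, 28).
If collinear, A_1A_3 would be a scalar multiple of A_1A_2. But (-21)·(28) ≠ (7)·(-51) (difference -231), so they are not parallel; the points are not collinear.

No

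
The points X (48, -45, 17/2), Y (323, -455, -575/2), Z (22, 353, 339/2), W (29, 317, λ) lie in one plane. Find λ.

305/2

Normal to plane XYZ: n = (51798, -36579, 98790); plane equation n·P = 4972074.
Requiring n·W = 4972074: (98790)λ + (-10093401) = 4972074.
So λ = 305/2.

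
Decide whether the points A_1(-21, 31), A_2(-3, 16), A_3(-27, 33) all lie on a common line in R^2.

A_1A_2 = (18, -15), A_1A_3 = (-6, 2).
det[A_1A_2; A_1A_3] = (18)(2) − (-15)(-6) = -54.
The determinant is nonzero, so they are not collinear.

No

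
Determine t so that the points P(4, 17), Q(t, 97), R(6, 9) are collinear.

-16

The three points are collinear iff det[PQ; PR] = 0.
This determinant is linear in t: (-8)t + (-128) = 0, so t = -16.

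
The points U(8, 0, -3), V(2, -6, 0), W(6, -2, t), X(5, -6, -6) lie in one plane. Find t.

-2

Normal to plane UVX: n = (36, -27, 18); plane equation n·P = 234.
Requiring n·W = 234: (18)t + (270) = 234.
So t = -2.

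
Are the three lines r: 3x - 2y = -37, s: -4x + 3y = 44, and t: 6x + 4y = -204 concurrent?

Intersecting r and s: solving the 2×2 system gives (x, y) = (-23, -16).
Substitute into t: (6)(-23) + (4)(-16) = -202.
But t requires -204 ≠ -202, so the three lines have no common point.

No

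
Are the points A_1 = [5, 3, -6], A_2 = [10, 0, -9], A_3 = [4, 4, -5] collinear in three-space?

No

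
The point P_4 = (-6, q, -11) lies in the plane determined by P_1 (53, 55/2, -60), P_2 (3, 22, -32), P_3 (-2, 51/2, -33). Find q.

The plane through P_1, P_2, P_3 has equation −(185/2)x − 190y − (405/2)z = 4045/2.
Substituting P_4: (-190)q + (5565/2) = 4045/2, so q = 4.

4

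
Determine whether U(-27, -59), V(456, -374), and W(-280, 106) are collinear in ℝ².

UV = (483, -315), UW = (-253, 165).
Twice the signed area of △UVW is (483)(165) − (-315)(-253) = 0.
The triangle is degenerate (zero area), so the points are collinear.

Yes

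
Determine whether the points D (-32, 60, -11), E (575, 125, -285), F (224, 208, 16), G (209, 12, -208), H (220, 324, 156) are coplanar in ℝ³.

The plane through D, E, F has normal n = DE × DF = (42307, -86533, 73196) and equation n·P = -7350960.
Checking the remaining points: n·G = -7421001, n·H = -7310576.
Since n·G = -7421001 ≠ -7350960, G is off the plane and the points are not all coplanar.

No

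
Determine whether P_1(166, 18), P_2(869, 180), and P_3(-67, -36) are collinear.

No

P_1P_2 = (703, 162), P_1P_3 = (-233, -54).
Twice the signed area of △P_1P_2P_3 is (703)(-54) − (162)(-233) = -216.
The area is nonzero, so the three points are not collinear.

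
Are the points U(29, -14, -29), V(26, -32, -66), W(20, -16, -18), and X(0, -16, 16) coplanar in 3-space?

The four points are coplanar iff the 3×3 determinant with rows UV, UW, UX is zero.
Rows: (-3, -18, -37), (-9, -2, 11), (-29, -2, 45).
Expanding along the first row: (-3)(-68) − (-18)(-86) + (-37)(-40) = 136.
Nonzero ⇒ not coplanar.

No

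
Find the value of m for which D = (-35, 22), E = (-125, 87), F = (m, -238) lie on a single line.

325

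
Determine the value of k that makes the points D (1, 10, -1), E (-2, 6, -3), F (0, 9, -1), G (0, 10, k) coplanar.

Coplanarity ⇔ det[DE; DF; DG] = 0.
Expanding, this is linear in k: (-1)k + (1) = 0.
So k = 1.

1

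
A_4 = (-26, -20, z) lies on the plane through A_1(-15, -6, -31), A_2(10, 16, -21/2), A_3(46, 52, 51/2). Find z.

-93/2

The plane through A_1, A_2, A_3 has equation 54x − 162y + 108z = -3186.
Substituting A_4: (108)z + (1836) = -3186, so z = -93/2.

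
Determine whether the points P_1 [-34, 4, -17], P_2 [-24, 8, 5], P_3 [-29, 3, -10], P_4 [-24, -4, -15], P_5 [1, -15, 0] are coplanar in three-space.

The plane through P_1, P_2, P_3 has normal n = P_1P_2 × P_1P_3 = (50, 40, -30) and equation n·P = -1030.
Checking the remaining points: n·P_4 = -910, n·P_5 = -550.
Since n·P_4 = -910 ≠ -1030, P_4 is off the plane and the points are not all coplanar.

No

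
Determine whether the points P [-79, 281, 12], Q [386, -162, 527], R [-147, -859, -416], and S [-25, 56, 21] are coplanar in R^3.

With P as base: PQ = (465, -443, 515), PR = (-68, -1140, -428), PS = (54, -225, 9).
PR × PS = (-106560, -22500, 76860).
PQ · (PR × PS) = 0.
The scalar triple product vanishes, so the four points are coplanar.

Yes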